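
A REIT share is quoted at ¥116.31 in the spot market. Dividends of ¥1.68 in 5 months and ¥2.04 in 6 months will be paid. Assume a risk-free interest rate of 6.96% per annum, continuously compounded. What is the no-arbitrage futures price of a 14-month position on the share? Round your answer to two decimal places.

¥122.24

PV(dividends) I = 1.68·e^(−0.0696·5/12) + 2.04·e^(−0.0696·6/12)
I = 1.6320 + 1.9702 = 3.6022
F = (S − I)·e^(rT) = (116.31 − 3.6022) · e^(0.0696·14/12)
= 112.7078 · e^0.081200 = 112.7078 × 1.084588 = ¥122.24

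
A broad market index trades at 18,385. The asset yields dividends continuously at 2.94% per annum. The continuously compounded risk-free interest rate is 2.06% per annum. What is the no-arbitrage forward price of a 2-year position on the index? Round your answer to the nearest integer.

18,064

F = S·e^((r − q)T) = 18385 · e^((0.0206 − 0.0294) × 2)
= 18385 · e^-0.017600 = 18385 × 0.982554
F = 18,064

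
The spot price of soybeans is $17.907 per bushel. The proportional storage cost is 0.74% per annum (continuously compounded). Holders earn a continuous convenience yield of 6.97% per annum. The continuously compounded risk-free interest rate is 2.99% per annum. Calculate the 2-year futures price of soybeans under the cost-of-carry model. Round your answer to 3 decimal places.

$16.783 per bushel

Net carry = r + u − y = 0.0299 + 0.0074 − 0.0697 = -0.0324
F = S·e^((r+u−y)T) = 17.907 · e^(-0.0324 × 2) = 17.907 · e^-0.064800
= 17.907 × 0.937255 = $16.783 per bushel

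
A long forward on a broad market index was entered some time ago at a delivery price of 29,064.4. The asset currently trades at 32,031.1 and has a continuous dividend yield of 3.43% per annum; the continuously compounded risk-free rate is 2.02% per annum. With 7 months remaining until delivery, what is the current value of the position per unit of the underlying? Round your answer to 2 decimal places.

2672.65

Current fair forward for the remaining 7 months: F = S·e^((r − q)·T), (r − q) = 0.0202 − 0.0343 = -0.0141
F = 32031.1 · e^(-0.0141 × 7/12) = 32031.1 × 0.99180873 = 31768.7246
Value of long forward = (F − K)·e^(−rT) = (31768.7246 − 29064.4) · e^(−0.0202·7/12)
= 2704.3246 × 0.98828582 = 2672.65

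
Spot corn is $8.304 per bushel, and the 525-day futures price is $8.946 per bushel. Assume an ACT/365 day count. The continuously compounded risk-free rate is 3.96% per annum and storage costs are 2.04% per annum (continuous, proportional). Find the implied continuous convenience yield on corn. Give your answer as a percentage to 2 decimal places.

0.82%

F = S·e^((r+u−y)T) ⇒ (r+u−y) = ln(F/S)/T
ln(8.946/8.304) = 0.074469; /T ⇒ 0.051774
y = r + u − ln(F/S)/T = 0.0396 + 0.0204 − 0.051774 = 0.008226
y = 0.82%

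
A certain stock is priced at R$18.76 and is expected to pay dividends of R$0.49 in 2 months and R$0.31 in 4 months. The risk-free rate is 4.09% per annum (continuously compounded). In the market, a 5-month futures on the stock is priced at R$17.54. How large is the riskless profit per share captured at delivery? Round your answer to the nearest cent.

R$0.74 per share

PV(dividends) I = 0.49·e^(−0.0409·2/12) + 0.31·e^(−0.0409·4/12) = 0.7925
Fair futures F* = (S − I)·e^(rT) = (18.76 − 0.7925)·e^0.017042 = 17.9675 × 1.017188 = 18.2763
Market R$17.54 < fair 18.2763: forward underpriced → reverse cash-and-carry (short the stock, invest proceeds at r, pay the dividends, go long the forward).
Profit at T = |F_mkt − F*| = |17.54 − 18.2763| = R$0.74 per share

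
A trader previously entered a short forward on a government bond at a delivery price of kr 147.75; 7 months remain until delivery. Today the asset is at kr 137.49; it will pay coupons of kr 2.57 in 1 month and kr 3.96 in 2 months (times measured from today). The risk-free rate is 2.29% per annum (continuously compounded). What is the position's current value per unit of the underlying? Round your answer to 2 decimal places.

PV(remaining coupons) I = 2.57·e^(−0.0229·1/12) + 3.96·e^(−0.0229·2/12) = 6.5100
Current forward F = (S − I)·e^(rT) = (137.49 − 6.5100)·e^(0.0229·7/12) = 130.9800 × 1.013448 = 132.7414
Value (long) = (F − K)·e^(−rT) = (132.7414 − 147.75) × 0.986730 = -14.8094
Short position value = −(long value) = kr 14.81

kr 14.81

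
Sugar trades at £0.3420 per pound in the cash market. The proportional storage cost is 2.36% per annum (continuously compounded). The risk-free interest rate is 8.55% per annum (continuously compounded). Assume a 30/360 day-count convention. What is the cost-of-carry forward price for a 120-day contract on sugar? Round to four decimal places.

£0.3547 per pound

Net carry = r + u − y = 0.0855 + 0.0236 − 0.0000 = 0.1091
F = S·e^((r+u−y)T) = 0.3420 · e^(0.1091 × 120/360) = 0.3420 · e^0.036367
= 0.3420 × 1.037036 = £0.3547 per pound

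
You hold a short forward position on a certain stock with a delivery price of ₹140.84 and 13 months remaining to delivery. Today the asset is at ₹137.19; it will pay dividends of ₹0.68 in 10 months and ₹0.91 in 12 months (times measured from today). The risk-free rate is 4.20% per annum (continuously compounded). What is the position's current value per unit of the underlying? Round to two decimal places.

-₹1.09

PV(remaining dividends) I = 0.68·e^(−0.0420·10/12) + 0.91·e^(−0.0420·12/12) = 1.5292
Current forward F = (S − I)·e^(rT) = (137.19 − 1.5292)·e^(0.0420·13/12) = 135.6608 × 1.046551 = 141.9759
Value (long) = (F − K)·e^(−rT) = (141.9759 − 140.84) × 0.955520 = 1.0854
Short position value = −(long value) = -₹1.09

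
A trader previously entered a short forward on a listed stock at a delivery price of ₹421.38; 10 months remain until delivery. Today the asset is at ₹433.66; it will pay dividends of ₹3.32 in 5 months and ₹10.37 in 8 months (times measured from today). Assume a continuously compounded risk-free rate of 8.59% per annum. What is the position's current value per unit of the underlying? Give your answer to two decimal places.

-₹28.39

PV(remaining dividends) I = 3.32·e^(−0.0859·5/12) + 10.37·e^(−0.0859·8/12) = 12.9961
Current forward F = (S − I)·e^(rT) = (433.66 − 12.9961)·e^(0.0859·10/12) = 420.6639 × 1.074208 = 451.8805
Value (long) = (F − K)·e^(−rT) = (451.8805 − 421.38) × 0.930919 = 28.3935
Short position value = −(long value) = -₹28.39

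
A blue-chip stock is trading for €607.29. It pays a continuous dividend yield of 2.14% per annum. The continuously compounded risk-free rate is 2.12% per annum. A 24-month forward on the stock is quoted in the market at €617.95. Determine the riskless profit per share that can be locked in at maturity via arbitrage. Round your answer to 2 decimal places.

Fair forward: F* = S·e^(carry·T), with carry = (r − q) = 0.0212 − 0.0214 = -0.0002
F* = 607.29 · e^(-0.0002 × 24/12) = 607.29 · e^-0.000400 = 607.29 × 0.999600 = €607.0471
Market €617.95 > fair €607.0471: forward overpriced → cash-and-carry (buy spot, short the forward).
At maturity, profit = |F_mkt − F*| = |617.95 − 607.0471| = €10.90 per share

€10.90 per share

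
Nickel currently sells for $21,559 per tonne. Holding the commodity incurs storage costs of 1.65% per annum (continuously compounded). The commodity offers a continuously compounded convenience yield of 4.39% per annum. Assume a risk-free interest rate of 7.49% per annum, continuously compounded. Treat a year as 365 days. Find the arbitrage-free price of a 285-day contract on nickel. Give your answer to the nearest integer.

Net carry = r + u − y = 0.0749 + 0.0165 − 0.0439 = 0.0475
F = S·e^((r+u−y)T) = 21559 · e^(0.0475 × 285/365) = 21559 · e^0.037089
= 21559 × 1.037785 = $22,374 per tonne

$22,374 per tonne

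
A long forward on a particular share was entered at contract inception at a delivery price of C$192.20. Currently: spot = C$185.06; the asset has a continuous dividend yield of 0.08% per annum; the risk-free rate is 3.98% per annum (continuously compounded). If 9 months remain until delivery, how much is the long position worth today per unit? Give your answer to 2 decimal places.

-C$1.60

Current fair forward for the remaining 9 months: F = S·e^((r − q)·T), (r − q) = 0.0398 − 0.0008 = 0.0390
F = 185.06 · e^(0.0390 × 9/12) = 185.06 × 1.029682 = 190.5530
Value of long forward = (F − K)·e^(−rT) = (190.5530 − 192.20) · e^(−0.0398·9/12)
= -1.6470 × 0.970591 = -1.60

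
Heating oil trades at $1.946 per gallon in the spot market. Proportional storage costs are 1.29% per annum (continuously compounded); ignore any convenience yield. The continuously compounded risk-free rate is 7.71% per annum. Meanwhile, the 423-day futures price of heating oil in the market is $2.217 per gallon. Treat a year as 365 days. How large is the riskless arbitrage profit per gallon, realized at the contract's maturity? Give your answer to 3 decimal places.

Fair futures: F* = S·e^(carry·T), with carry = (r + u) = 0.0771 + 0.0129 = 0.0900
F* = 1.946 · e^(0.0900 × 423/365) = 1.946 · e^0.104301 = 1.946 × 1.109934 = $2.1599
Market $2.217 > fair $2.1599: forward overpriced → cash-and-carry (buy spot, short the forward).
At maturity, profit = |F_mkt − F*| = |2.217 − 2.1599| = $0.057 per gallon

$0.057 per gallon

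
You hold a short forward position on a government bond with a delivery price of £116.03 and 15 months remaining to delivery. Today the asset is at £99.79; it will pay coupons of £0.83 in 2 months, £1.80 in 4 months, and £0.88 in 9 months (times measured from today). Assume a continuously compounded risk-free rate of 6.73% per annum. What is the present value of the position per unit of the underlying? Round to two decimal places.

£10.30

PV(remaining coupons) I = 0.83·e^(−0.0673·2/12) + 1.80·e^(−0.0673·4/12) + 0.88·e^(−0.0673·9/12) = 3.4175
Current forward F = (S − I)·e^(rT) = (99.79 − 3.4175)·e^(0.0673·15/12) = 96.3725 × 1.087765 = 104.8306
Value (long) = (F − K)·e^(−rT) = (104.8306 − 116.03) × 0.919316 = -10.2958
Short position value = −(long value) = £10.30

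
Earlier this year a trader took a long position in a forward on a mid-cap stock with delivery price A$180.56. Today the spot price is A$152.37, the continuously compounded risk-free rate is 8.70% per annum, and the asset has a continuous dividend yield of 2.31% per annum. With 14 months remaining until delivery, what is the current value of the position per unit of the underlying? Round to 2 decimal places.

-A$14.81

Current fair forward for the remaining 14 months: F = S·e^((r − q)·T), (r − q) = 0.0870 − 0.0231 = 0.0639
F = 152.37 · e^(0.0639 × 14/12) = 152.37 × 1.077399 = 164.1633
Value of long forward = (F − K)·e^(−rT) = (164.1633 − 180.56) · e^(−0.0870·14/12)
= -16.3967 × 0.903481 = -14.81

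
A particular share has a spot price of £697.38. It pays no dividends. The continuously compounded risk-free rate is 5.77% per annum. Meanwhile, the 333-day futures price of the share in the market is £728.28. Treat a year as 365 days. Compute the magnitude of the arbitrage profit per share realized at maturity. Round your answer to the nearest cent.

£6.79 per share

Fair futures: F* = S·e^(carry·T), with carry = r = 0.0577
F* = 697.38 · e^(0.0577 × 333/365) = 697.38 · e^0.052641 = 697.38 × 1.054051 = £735.0741
Market £728.28 < fair £735.0741: forward underpriced → reverse cash-and-carry (short spot, go long the forward).
At maturity, profit = |F_mkt − F*| = |728.28 − 735.0741| = £6.79 per share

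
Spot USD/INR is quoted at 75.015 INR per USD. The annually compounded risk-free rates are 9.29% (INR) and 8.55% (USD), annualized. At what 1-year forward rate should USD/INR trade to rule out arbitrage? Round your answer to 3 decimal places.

By covered interest parity, F = S · (1+r_INR)^T / (1+r_USD)^T
= 75.015 × 1.092900 / 1.085500 = 75.015 × 1.006817
F = 75.526 INR per USD

75.526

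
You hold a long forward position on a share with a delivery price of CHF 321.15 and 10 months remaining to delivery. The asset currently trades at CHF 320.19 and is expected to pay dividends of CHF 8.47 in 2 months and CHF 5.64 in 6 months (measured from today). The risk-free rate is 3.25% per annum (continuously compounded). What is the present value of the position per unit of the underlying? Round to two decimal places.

PV(remaining dividends) I = 8.47·e^(−0.0325·2/12) + 5.64·e^(−0.0325·6/12) = 13.9733
Current forward F = (S − I)·e^(rT) = (320.19 − 13.9733)·e^(0.0325·10/12) = 306.2167 × 1.027453 = 314.6233
Value (long) = (F − K)·e^(−rT) = (314.6233 − 321.15) × 0.973280 = -6.3523
Value = -CHF 6.35

-CHF 6.35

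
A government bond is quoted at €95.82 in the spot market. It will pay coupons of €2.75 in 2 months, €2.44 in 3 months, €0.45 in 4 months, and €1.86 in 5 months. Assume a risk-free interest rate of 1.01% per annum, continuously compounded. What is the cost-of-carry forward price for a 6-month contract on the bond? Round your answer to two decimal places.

€88.79

PV(coupons) I = 2.75·e^(−0.0101·2/12) + 2.44·e^(−0.0101·3/12) + 0.45·e^(−0.0101·4/12) + 1.86·e^(−0.0101·5/12)
I = 2.7454 + 2.4338 + 0.4485 + 1.8522 = 7.4799
F = (S − I)·e^(rT) = (95.82 − 7.4799) · e^(0.0101·6/12)
= 88.3401 · e^0.005050 = 88.3401 × 1.005063 = €88.79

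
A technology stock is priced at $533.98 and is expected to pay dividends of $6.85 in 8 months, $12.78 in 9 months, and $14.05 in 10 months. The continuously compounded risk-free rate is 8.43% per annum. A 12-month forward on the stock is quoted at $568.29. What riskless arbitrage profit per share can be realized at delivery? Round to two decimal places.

PV(dividends) I = 6.85·e^(−0.0843·8/12) + 12.78·e^(−0.0843·9/12) + 14.05·e^(−0.0843·10/12) = 31.5695
Fair forward F* = (S − I)·e^(rT) = (533.98 − 31.5695)·e^0.084300 = 502.4105 × 1.087955 = 546.6000
Market $568.29 > fair 546.6000: forward overpriced → cash-and-carry (borrow at r, buy the stock and collect the dividends, short the forward).
Profit at T = |F_mkt − F*| = |568.29 − 546.6000| = $21.69 per share

$21.69 per share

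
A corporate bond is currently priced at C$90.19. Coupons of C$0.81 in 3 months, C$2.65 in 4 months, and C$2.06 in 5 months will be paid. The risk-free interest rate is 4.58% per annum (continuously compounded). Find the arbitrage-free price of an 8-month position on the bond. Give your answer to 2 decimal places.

C$87.39

PV(coupons) I = 0.81·e^(−0.0458·3/12) + 2.65·e^(−0.0458·4/12) + 2.06·e^(−0.0458·5/12)
I = 0.8008 + 2.6099 + 2.0211 = 5.4318
F = (S − I)·e^(rT) = (90.19 − 5.4318) · e^(0.0458·8/12)
= 84.7582 · e^0.030533 = 84.7582 × 1.031004 = C$87.39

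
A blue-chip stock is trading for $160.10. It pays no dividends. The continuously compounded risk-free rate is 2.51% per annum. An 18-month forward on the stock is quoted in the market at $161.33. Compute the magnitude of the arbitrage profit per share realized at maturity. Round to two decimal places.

$4.91 per share

Fair forward: F* = S·e^(carry·T), with carry = r = 0.0251
F* = 160.10 · e^(0.0251 × 18/12) = 160.10 · e^0.037650 = 160.10 × 1.038368 = $166.2427
Market $161.33 < fair $166.2427: forward underpriced → reverse cash-and-carry (short spot, go long the forward).
At maturity, profit = |F_mkt − F*| = |161.33 − 166.2427| = $4.91 per share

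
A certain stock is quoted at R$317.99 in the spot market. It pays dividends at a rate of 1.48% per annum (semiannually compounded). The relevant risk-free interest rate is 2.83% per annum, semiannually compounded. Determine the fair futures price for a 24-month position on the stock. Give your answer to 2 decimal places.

R$326.60

F = S · (1+r/2)^(2T) / (1+q/2)^(2T)
= 317.99 × 1.057813 / 1.029930 = 317.99 × 1.027073
F = R$326.60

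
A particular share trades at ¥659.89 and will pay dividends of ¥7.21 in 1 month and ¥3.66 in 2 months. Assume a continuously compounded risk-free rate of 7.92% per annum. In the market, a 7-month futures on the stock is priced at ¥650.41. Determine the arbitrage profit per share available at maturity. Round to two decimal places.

¥29.40 per share

PV(dividends) I = 7.21·e^(−0.0792·1/12) + 3.66·e^(−0.0792·2/12) = 10.7746
Fair futures F* = (S − I)·e^(rT) = (659.89 − 10.7746)·e^0.046200 = 649.1154 × 1.047284 = 679.8082
Market ¥650.41 < fair 679.8082: forward underpriced → reverse cash-and-carry (short the stock, invest proceeds at r, pay the dividends, go long the forward).
Profit at T = |F_mkt − F*| = |650.41 − 679.8082| = ¥29.40 per share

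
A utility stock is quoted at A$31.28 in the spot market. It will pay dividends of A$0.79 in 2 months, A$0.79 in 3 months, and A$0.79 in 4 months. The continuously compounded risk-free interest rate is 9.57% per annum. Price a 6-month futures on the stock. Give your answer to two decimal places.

A$30.39

PV(dividends) I = 0.79·e^(−0.0957·2/12) + 0.79·e^(−0.0957·3/12) + 0.79·e^(−0.0957·4/12)
I = 0.7775 + 0.7713 + 0.7652 = 2.3140
F = (S − I)·e^(rT) = (31.28 − 2.3140) · e^(0.0957·6/12)
= 28.9660 · e^0.047850 = 28.9660 × 1.049013 = A$30.39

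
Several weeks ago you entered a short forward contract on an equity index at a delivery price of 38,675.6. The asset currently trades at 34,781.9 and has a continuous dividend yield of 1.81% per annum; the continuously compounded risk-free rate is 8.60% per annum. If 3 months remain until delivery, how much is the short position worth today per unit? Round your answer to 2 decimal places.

3228.08

Current fair forward for the remaining 3 months: F = S·e^((r − q)·T), (r − q) = 0.0860 − 0.0181 = 0.0679
F = 34781.9 · e^(0.0679 × 3/12) = 34781.9 × 1.01711989 = 35377.3623
Value of long forward = (F − K)·e^(−rT) = (35377.3623 − 38675.6) · e^(−0.0860·3/12)
= -3298.2377 × 0.97872948 = -3228.08
Short position value = −(long value) = 3228.08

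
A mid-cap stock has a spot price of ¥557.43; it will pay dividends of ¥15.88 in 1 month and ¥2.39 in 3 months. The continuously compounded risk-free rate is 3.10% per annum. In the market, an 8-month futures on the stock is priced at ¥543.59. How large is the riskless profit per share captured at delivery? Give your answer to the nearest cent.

PV(dividends) I = 15.88·e^(−0.0310·1/12) + 2.39·e^(−0.0310·3/12) = 18.2106
Fair futures F* = (S − I)·e^(rT) = (557.43 − 18.2106)·e^0.020667 = 539.2194 × 1.020882 = 550.4794
Market ¥543.59 < fair 550.4794: forward underpriced → reverse cash-and-carry (short the stock, invest proceeds at r, pay the dividends, go long the forward).
Profit at T = |F_mkt − F*| = |543.59 − 550.4794| = ¥6.89 per share

¥6.89 per share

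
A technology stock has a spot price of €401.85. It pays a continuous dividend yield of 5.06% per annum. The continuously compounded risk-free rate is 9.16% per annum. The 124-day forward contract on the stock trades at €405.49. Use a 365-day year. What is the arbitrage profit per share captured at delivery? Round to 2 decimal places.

€2.00 per share

Fair forward: F* = S·e^(carry·T), with carry = (r − q) = 0.0916 − 0.0506 = 0.0410
F* = 401.85 · e^(0.0410 × 124/365) = 401.85 · e^0.013929 = 401.85 × 1.014026 = €407.4863
Market €405.49 < fair €407.4863: forward underpriced → reverse cash-and-carry (short spot, go long the forward).
At maturity, profit = |F_mkt − F*| = |405.49 − 407.4863| = €2.00 per share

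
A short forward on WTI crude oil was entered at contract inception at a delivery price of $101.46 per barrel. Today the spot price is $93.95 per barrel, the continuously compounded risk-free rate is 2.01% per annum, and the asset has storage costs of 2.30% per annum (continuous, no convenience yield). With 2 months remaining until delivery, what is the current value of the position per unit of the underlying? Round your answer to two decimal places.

Current fair forward for the remaining 2 months: F = S·e^((r + u)·T), (r + u) = 0.0201 + 0.0230 = 0.0431
F = 93.95 · e^(0.0431 × 2/12) = 93.95 × 1.007209 = 94.6273
Value of long forward = (F − K)·e^(−rT) = (94.6273 − 101.46) · e^(−0.0201·2/12)
= -6.8327 × 0.996656 = -6.81
Short position value = −(long value) = $6.81

$6.81 per barrel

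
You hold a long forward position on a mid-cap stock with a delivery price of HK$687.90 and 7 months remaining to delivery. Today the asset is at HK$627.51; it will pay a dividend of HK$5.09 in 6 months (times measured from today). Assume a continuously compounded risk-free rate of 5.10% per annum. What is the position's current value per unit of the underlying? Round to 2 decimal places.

PV(remaining dividends) I = 5.09·e^(−0.0510·6/12) = 4.9618
Current forward F = (S − I)·e^(rT) = (627.51 − 4.9618)·e^(0.0510·7/12) = 622.5482 × 1.030197 = 641.3473
Value (long) = (F − K)·e^(−rT) = (641.3473 − 687.90) × 0.970688 = -45.1881
Value = -HK$45.19

-HK$45.19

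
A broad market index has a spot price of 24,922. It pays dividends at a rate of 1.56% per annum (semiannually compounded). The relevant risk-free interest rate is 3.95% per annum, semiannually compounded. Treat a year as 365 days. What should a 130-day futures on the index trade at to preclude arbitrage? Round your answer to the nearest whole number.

25,132

F = S · (1+r/2)^(2T) / (1+q/2)^(2T)
= 24922 × 1.014029 / 1.005550 = 24922 × 1.008432
F = 25,132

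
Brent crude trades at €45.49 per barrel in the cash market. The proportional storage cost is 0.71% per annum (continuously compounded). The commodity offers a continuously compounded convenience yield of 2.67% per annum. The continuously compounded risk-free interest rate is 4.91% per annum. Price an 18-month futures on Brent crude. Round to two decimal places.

€47.55 per barrel

Net carry = r + u − y = 0.0491 + 0.0071 − 0.0267 = 0.0295
F = S·e^((r+u−y)T) = 45.49 · e^(0.0295 × 18/12) = 45.49 · e^0.044250
= 45.49 × 1.045244 = €47.55 per barrel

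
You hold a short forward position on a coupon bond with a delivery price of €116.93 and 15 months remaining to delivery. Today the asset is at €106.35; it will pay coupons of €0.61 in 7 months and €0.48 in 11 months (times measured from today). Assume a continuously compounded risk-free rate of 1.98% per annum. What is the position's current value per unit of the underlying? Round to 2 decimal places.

PV(remaining coupons) I = 0.61·e^(−0.0198·7/12) + 0.48·e^(−0.0198·11/12) = 1.0744
Current forward F = (S − I)·e^(rT) = (106.35 − 1.0744)·e^(0.0198·15/12) = 105.2756 × 1.025059 = 107.9137
Value (long) = (F − K)·e^(−rT) = (107.9137 − 116.93) × 0.975554 = -8.7959
Short position value = −(long value) = €8.80

€8.80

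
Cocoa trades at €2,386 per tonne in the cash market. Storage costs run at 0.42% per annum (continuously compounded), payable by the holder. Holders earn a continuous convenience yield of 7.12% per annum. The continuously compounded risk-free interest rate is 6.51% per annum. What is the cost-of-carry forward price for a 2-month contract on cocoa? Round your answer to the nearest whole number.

€2,385 per tonne

Net carry = r + u − y = 0.0651 + 0.0042 − 0.0712 = -0.0019
F = S·e^((r+u−y)T) = 2386 · e^(-0.0019 × 2/12) = 2386 · e^-0.000317
= 2386 × 0.999683 = €2,385 per tonne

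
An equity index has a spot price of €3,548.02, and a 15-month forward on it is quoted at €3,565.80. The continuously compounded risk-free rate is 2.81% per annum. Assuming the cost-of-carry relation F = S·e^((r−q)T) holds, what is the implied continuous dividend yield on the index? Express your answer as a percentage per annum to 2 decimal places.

From F = S·e^((r−q)T): (r − q) = ln(F/S)/T
ln(3565.80/3548.02) = ln(1.005011) = 0.004998
(r − q) = 0.004998 / (15/12) = 0.003998
q = r − ln(F/S)/T = 0.0281 − 0.003998 = 0.024102
q = 2.41%

2.41%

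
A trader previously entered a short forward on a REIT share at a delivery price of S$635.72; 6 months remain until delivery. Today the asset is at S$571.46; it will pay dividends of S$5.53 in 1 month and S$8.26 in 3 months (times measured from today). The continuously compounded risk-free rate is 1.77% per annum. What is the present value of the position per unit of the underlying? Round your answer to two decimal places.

PV(remaining dividends) I = 5.53·e^(−0.0177·1/12) + 8.26·e^(−0.0177·3/12) = 13.7454
Current forward F = (S − I)·e^(rT) = (571.46 − 13.7454)·e^(0.0177·6/12) = 557.7146 × 1.008889 = 562.6721
Value (long) = (F − K)·e^(−rT) = (562.6721 − 635.72) × 0.991189 = -72.4043
Short position value = −(long value) = S$72.40

S$72.40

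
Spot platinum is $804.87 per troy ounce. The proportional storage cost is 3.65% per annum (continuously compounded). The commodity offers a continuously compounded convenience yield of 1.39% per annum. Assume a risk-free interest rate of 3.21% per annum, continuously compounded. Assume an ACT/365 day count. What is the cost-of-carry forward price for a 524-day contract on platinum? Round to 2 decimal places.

Net carry = r + u − y = 0.0321 + 0.0365 − 0.0139 = 0.0547
F = S·e^((r+u−y)T) = 804.87 · e^(0.0547 × 524/365) = 804.87 · e^0.078528
= 804.87 × 1.081694 = $870.62 per troy ounce

$870.62 per troy ounce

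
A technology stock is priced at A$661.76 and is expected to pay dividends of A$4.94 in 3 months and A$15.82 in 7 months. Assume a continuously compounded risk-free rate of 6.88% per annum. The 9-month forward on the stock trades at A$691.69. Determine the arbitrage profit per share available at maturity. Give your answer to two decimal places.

A$16.00 per share

PV(dividends) I = 4.94·e^(−0.0688·3/12) + 15.82·e^(−0.0688·7/12) = 20.0534
Fair forward F* = (S − I)·e^(rT) = (661.76 − 20.0534)·e^0.051600 = 641.7066 × 1.052954 = 675.6875
Market A$691.69 > fair 675.6875: forward overpriced → cash-and-carry (borrow at r, buy the stock and collect the dividends, short the forward).
Profit at T = |F_mkt − F*| = |691.69 − 675.6875| = A$16.00 per share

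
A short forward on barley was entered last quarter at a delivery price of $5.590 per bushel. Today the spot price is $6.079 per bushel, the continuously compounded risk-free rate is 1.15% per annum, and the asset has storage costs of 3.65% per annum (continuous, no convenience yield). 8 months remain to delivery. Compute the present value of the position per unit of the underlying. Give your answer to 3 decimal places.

-$0.681 per bushel

Current fair forward for the remaining 8 months: F = S·e^((r + u)·T), (r + u) = 0.0115 + 0.0365 = 0.0480
F = 6.079 · e^(0.0480 × 8/12) = 6.079 × 1.032518 = 6.2767
Value of long forward = (F − K)·e^(−rT) = (6.2767 − 5.590) · e^(−0.0115·8/12)
= 0.6867 × 0.992363 = 0.681
Short position value = −(long value) = -$0.681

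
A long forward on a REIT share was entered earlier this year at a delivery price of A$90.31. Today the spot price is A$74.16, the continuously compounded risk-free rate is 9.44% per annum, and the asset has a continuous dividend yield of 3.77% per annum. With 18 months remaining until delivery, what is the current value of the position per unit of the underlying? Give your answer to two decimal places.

-A$8.30

Current fair forward for the remaining 18 months: F = S·e^((r − q)·T), (r − q) = 0.0944 − 0.0377 = 0.0567
F = 74.16 · e^(0.0567 × 18/12) = 74.16 × 1.088772 = 80.7433
Value of long forward = (F − K)·e^(−rT) = (80.7433 − 90.31) · e^(−0.0944·18/12)
= -9.5667 × 0.867968 = -8.30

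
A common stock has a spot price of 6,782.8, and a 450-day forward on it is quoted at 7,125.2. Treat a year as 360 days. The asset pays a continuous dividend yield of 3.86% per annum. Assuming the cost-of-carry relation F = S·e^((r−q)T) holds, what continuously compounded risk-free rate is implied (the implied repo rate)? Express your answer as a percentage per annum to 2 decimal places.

7.80%

From F = S·e^((r−q)T): (r − q) = ln(F/S)/T
ln(7125.2/6782.8) = ln(1.050481) = 0.049248
(r − q) = 0.049248 / (450/360) = 0.039398
r = ln(F/S)/T + q = 0.039398 + 0.0386 = 0.077998
r = 7.80%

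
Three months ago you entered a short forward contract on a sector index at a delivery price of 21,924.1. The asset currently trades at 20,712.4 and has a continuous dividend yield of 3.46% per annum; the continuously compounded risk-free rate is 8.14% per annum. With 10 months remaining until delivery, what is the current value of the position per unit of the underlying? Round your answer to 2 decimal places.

362.51

Current fair forward for the remaining 10 months: F = S·e^((r − q)·T), (r − q) = 0.0814 − 0.0346 = 0.0468
F = 20712.4 · e^(0.0468 × 10/12) = 20712.4 × 1.03977048 = 21536.1421
Value of long forward = (F − K)·e^(−rT) = (21536.1421 − 21924.1) · e^(−0.0814·10/12)
= -387.9579 × 0.93441620 = -362.51
Short position value = −(long value) = 362.51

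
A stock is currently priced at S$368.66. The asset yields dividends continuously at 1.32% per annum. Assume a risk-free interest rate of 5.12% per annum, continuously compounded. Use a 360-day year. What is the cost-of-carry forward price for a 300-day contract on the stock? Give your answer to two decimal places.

S$380.52

F = S·e^((r − q)T) = 368.66 · e^((0.0512 − 0.0132) × 300/360)
= 368.66 · e^0.031667 = 368.66 × 1.032174
F = S$380.52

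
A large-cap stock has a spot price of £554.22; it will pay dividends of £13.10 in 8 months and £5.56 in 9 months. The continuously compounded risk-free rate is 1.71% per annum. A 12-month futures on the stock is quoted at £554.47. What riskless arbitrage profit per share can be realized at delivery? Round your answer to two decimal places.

£9.45 per share

PV(dividends) I = 13.10·e^(−0.0171·8/12) + 5.56·e^(−0.0171·9/12) = 18.4407
Fair futures F* = (S − I)·e^(rT) = (554.22 − 18.4407)·e^0.017100 = 535.7793 × 1.017247 = 545.0199
Market £554.47 > fair 545.0199: forward overpriced → cash-and-carry (borrow at r, buy the stock and collect the dividends, short the forward).
Profit at T = |F_mkt − F*| = |554.47 − 545.0199| = £9.45 per share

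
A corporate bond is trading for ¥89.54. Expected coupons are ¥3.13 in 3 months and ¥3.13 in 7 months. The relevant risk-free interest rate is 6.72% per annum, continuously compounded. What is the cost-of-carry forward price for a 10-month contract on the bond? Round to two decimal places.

¥88.26

PV(coupons) I = 3.13·e^(−0.0672·3/12) + 3.13·e^(−0.0672·7/12)
I = 3.0779 + 3.0097 = 6.0876
F = (S − I)·e^(rT) = (89.54 − 6.0876) · e^(0.0672·10/12)
= 83.4524 · e^0.056000 = 83.4524 × 1.057598 = ¥88.26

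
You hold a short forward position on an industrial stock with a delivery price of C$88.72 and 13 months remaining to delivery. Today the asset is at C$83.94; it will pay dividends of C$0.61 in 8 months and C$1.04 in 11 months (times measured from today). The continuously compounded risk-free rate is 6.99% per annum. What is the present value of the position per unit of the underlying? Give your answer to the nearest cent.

-C$0.13

PV(remaining dividends) I = 0.61·e^(−0.0699·8/12) + 1.04·e^(−0.0699·11/12) = 1.5577
Current forward F = (S − I)·e^(rT) = (83.94 − 1.5577)·e^(0.0699·13/12) = 82.3823 × 1.078666 = 88.8630
Value (long) = (F − K)·e^(−rT) = (88.8630 − 88.72) × 0.927071 = 0.1326
Short position value = −(long value) = -C$0.13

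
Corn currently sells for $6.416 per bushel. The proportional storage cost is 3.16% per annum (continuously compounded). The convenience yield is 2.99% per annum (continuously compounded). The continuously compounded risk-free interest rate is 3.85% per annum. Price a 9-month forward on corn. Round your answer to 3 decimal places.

$6.612 per bushel

Net carry = r + u − y = 0.0385 + 0.0316 − 0.0299 = 0.0402
F = S·e^((r+u−y)T) = 6.416 · e^(0.0402 × 9/12) = 6.416 · e^0.030150
= 6.416 × 1.030609 = $6.612 per bushel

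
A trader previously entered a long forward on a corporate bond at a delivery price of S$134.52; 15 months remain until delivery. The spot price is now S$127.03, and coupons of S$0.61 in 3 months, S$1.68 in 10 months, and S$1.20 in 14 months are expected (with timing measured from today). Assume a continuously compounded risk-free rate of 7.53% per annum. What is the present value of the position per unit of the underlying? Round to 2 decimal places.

PV(remaining coupons) I = 0.61·e^(−0.0753·3/12) + 1.68·e^(−0.0753·10/12) + 1.20·e^(−0.0753·14/12) = 3.2755
Current forward F = (S − I)·e^(rT) = (127.03 − 3.2755)·e^(0.0753·15/12) = 123.7545 × 1.098697 = 135.9687
Value (long) = (F − K)·e^(−rT) = (135.9687 − 134.52) × 0.910169 = 1.3186
Value = S$1.32

S$1.32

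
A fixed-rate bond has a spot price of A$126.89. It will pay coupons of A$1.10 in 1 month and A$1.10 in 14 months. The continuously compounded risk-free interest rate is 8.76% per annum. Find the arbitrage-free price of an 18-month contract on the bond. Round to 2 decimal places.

A$142.33

PV(coupons) I = 1.10·e^(−0.0876·1/12) + 1.10·e^(−0.0876·14/12)
I = 1.0920 + 0.9931 = 2.0851
F = (S − I)·e^(rT) = (126.89 − 2.0851) · e^(0.0876·18/12)
= 124.8049 · e^0.131400 = 124.8049 × 1.140424 = A$142.33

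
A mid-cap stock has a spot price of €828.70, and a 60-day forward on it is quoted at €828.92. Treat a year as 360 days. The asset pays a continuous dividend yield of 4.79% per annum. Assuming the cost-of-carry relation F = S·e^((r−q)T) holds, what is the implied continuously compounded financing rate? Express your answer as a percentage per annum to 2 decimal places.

4.95%

From F = S·e^((r−q)T): (r − q) = ln(F/S)/T
ln(828.92/828.70) = ln(1.000265) = 0.000265
(r − q) = 0.000265 / (60/360) = 0.001590
r = ln(F/S)/T + q = 0.001590 + 0.0479 = 0.049490
r = 4.95%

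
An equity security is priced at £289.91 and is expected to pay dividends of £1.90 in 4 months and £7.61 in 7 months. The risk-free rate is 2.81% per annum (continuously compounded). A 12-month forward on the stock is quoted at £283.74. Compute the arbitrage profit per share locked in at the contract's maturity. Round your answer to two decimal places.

PV(dividends) I = 1.90·e^(−0.0281·4/12) + 7.61·e^(−0.0281·7/12) = 9.3686
Fair forward F* = (S − I)·e^(rT) = (289.91 − 9.3686)·e^0.028100 = 280.5414 × 1.028499 = 288.5365
Market £283.74 < fair 288.5365: forward underpriced → reverse cash-and-carry (short the stock, invest proceeds at r, pay the dividends, go long the forward).
Profit at T = |F_mkt − F*| = |283.74 − 288.5365| = £4.80 per share

£4.80 per share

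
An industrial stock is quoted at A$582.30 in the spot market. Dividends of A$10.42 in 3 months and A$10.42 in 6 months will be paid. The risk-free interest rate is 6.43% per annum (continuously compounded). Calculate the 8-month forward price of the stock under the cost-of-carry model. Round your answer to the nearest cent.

PV(dividends) I = 10.42·e^(−0.0643·3/12) + 10.42·e^(−0.0643·6/12)
I = 10.2538 + 10.0903 = 20.3441
F = (S − I)·e^(rT) = (582.30 − 20.3441) · e^(0.0643·8/12)
= 561.9559 · e^0.042867 = 561.9559 × 1.043799 = A$586.57

A$586.57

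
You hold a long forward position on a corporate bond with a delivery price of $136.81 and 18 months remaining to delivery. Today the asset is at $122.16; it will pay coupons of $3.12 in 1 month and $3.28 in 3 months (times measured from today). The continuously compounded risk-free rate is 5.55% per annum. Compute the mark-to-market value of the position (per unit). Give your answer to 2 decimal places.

PV(remaining coupons) I = 3.12·e^(−0.0555·1/12) + 3.28·e^(−0.0555·3/12) = 6.3404
Current forward F = (S − I)·e^(rT) = (122.16 − 6.3404)·e^(0.0555·18/12) = 115.8196 × 1.086813 = 125.8742
Value (long) = (F − K)·e^(−rT) = (125.8742 − 136.81) × 0.920121 = -10.0623
Value = -$10.06

-$10.06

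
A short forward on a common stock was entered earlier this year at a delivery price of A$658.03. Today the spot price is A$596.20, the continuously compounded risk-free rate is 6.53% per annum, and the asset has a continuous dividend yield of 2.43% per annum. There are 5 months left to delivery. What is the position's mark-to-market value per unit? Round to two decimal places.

A$50.17

Current fair forward for the remaining 5 months: F = S·e^((r − q)·T), (r − q) = 0.0653 − 0.0243 = 0.0410
F = 596.20 · e^(0.0410 × 5/12) = 596.20 × 1.017230 = 606.4725
Value of long forward = (F − K)·e^(−rT) = (606.4725 − 658.03) · e^(−0.0653·5/12)
= -51.5575 × 0.973158 = -50.17
Short position value = −(long value) = A$50.17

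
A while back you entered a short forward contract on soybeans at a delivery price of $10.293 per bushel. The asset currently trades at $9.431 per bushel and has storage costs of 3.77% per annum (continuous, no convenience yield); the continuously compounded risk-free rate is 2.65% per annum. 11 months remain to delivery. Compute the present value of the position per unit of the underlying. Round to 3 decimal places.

$0.283 per bushel

Current fair forward for the remaining 11 months: F = S·e^((r + u)·T), (r + u) = 0.0265 + 0.0377 = 0.0642
F = 9.431 · e^(0.0642 × 11/12) = 9.431 × 1.060616 = 10.0027
Value of long forward = (F − K)·e^(−rT) = (10.0027 − 10.293) · e^(−0.0265·11/12)
= -0.2903 × 0.976001 = -0.283
Short position value = −(long value) = $0.283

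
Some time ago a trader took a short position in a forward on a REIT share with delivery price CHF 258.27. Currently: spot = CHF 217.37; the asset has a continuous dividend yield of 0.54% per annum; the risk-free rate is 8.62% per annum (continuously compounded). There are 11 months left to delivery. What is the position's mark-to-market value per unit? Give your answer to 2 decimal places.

CHF 22.35

Current fair forward for the remaining 11 months: F = S·e^((r − q)·T), (r − q) = 0.0862 − 0.0054 = 0.0808
F = 217.37 · e^(0.0808 × 11/12) = 217.37 × 1.076879 = 234.0812
Value of long forward = (F − K)·e^(−rT) = (234.0812 − 258.27) · e^(−0.0862·11/12)
= -24.1888 × 0.924025 = -22.35
Short position value = −(long value) = CHF 22.35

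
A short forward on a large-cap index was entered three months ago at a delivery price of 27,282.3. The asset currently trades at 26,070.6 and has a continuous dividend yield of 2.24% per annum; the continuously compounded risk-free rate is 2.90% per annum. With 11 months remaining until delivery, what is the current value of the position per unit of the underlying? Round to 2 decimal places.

Current fair forward for the remaining 11 months: F = S·e^((r − q)·T), (r − q) = 0.0290 − 0.0224 = 0.0066
F = 26070.6 · e^(0.0066 × 11/12) = 26070.6 × 1.00606834 = 26228.8053
Value of long forward = (F − K)·e^(−rT) = (26228.8053 − 27282.3) · e^(−0.0290·11/12)
= -1053.4947 × 0.97376689 = -1025.86
Short position value = −(long value) = 1025.86

1025.86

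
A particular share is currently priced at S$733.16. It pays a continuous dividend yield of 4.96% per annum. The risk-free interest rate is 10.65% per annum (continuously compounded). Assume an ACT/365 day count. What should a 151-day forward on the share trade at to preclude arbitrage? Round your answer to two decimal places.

F = S·e^((r − q)T) = 733.16 · e^((0.1065 − 0.0496) × 151/365)
= 733.16 · e^0.023539 = 733.16 × 1.023818
F = S$750.62

S$750.62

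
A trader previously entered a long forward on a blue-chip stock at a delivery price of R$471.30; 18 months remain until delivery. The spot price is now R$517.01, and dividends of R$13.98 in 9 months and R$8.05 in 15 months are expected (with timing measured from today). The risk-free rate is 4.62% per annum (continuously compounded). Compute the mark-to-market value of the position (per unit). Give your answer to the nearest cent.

R$56.16

PV(remaining dividends) I = 13.98·e^(−0.0462·9/12) + 8.05·e^(−0.0462·15/12) = 21.1022
Current forward F = (S − I)·e^(rT) = (517.01 − 21.1022)·e^(0.0462·18/12) = 495.9078 × 1.071758 = 531.4932
Value (long) = (F − K)·e^(−rT) = (531.4932 − 471.30) × 0.933047 = 56.1631
Value = R$56.16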